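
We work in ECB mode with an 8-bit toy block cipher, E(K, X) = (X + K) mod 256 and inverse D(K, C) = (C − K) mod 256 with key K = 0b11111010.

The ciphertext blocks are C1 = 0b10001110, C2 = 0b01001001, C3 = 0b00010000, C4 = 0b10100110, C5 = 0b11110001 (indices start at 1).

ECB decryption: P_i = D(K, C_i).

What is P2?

P2 = 0b01001111

P2: D(K, 0b01001001) = 0b01001111.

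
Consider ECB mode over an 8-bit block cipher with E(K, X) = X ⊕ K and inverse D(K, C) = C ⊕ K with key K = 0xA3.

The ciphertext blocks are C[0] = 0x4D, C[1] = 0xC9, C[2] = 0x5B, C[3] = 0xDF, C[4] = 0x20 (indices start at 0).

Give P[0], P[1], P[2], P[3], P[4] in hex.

ECB decryption: P_i = D(K, C_i).
P[0]: D(K, 0x4D) = 0xEE.
P[1]: D(K, 0xC9) = 0x6A.
P[2]: D(K, 0x5B) = 0xF8.
P[3]: D(K, 0xDF) = 0x7C.
P[4]: D(K, 0x20) = 0x83.

P[0] = 0xEE, P[1] = 0x6A, P[2] = 0xF8, P[3] = 0x7C, P[4] = 0x83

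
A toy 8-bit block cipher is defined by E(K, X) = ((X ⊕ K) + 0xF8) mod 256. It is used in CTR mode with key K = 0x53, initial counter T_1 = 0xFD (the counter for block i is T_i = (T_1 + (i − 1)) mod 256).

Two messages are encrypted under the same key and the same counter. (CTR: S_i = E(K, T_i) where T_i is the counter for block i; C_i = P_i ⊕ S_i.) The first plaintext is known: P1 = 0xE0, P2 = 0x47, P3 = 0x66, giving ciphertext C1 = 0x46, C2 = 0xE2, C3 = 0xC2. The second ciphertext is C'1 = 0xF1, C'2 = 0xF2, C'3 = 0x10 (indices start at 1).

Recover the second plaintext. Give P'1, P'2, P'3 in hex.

P'1 = 0x57, P'2 = 0x57, P'3 = 0xB4

In CTR with a reused counter, both messages share the same keystream S_i, so C_i ⊕ C'_i = P_i ⊕ P'_i and thus P'_i = P_i ⊕ C_i ⊕ C'_i.
P'1: 0xE0 ⊕ 0x46 ⊕ 0xF1 = 0x57.
P'2: 0x47 ⊕ 0xE2 ⊕ 0xF2 = 0x57.
P'3: 0x66 ⊕ 0xC2 ⊕ 0x10 = 0xB4.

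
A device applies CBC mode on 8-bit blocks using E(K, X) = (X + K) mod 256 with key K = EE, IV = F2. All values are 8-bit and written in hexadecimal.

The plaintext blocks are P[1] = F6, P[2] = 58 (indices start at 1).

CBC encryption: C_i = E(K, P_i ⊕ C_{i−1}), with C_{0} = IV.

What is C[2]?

C[2] = 98

C[1]: P[1] ⊕ F2 = 04; E(K, 04) = F2.
C[2]: P[2] ⊕ F2 = AA; E(K, AA) = 98.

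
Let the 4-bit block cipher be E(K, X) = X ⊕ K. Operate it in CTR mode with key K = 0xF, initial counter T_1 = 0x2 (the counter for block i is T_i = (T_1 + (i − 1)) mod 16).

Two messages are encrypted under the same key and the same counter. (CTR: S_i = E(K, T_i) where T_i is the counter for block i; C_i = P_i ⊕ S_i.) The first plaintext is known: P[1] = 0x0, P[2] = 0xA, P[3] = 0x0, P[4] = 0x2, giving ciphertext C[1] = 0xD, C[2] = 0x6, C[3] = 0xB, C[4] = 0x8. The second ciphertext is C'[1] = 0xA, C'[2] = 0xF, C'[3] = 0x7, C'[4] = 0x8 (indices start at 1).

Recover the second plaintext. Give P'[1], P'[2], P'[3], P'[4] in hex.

P'[1] = 0x7, P'[2] = 0x3, P'[3] = 0xC, P'[4] = 0x2

In CTR with a reused counter, both messages share the same keystream S_i, so C_i ⊕ C'_i = P_i ⊕ P'_i and thus P'_i = P_i ⊕ C_i ⊕ C'_i.
P'[1]: 0x0 ⊕ 0xD ⊕ 0xA = 0x7.
P'[2]: 0xA ⊕ 0x6 ⊕ 0xF = 0x3.
P'[3]: 0x0 ⊕ 0xB ⊕ 0x7 = 0xC.
P'[4]: 0x2 ⊕ 0x8 ⊕ 0x8 = 0x2.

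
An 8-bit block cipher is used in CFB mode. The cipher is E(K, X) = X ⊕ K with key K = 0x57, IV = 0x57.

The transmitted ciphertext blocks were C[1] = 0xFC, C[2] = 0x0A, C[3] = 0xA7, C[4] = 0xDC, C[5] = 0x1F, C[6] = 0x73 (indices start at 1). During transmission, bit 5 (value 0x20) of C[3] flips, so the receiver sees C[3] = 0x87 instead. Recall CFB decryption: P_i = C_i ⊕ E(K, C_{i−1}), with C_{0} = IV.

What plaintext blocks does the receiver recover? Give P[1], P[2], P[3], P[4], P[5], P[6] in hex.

P[1] = 0xFC, P[2] = 0xA1, P[3] = 0xDA, P[4] = 0x0C, P[5] = 0x94, P[6] = 0x3B

Only C[3] changed, to 0x87. In CFB, a change in C_i flips the same bit in P_i and garbles P_{i+1}. Decrypting the received ciphertext:
P[1]: E(K, 0x57) = 0x00; 0xFC ⊕ 0x00 = 0xFC.
P[2]: E(K, 0xFC) = 0xAB; 0x0A ⊕ 0xAB = 0xA1.
P[3]: E(K, 0x0A) = 0x5D; 0x87 ⊕ 0x5D = 0xDA.
P[4]: E(K, 0x87) = 0xD0; 0xDC ⊕ 0xD0 = 0x0C.
P[5]: E(K, 0xDC) = 0x8B; 0x1F ⊕ 0x8B = 0x94.
P[6]: E(K, 0x1F) = 0x48; 0x73 ⊕ 0x48 = 0x3B.
Blocks that differ from the original plaintext: P[3], P[4].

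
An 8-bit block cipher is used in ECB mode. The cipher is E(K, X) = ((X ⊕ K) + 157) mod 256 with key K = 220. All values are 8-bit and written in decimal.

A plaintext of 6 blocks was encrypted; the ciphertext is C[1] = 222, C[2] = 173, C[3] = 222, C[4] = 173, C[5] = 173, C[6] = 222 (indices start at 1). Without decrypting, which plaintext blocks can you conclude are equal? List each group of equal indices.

ECB encrypts each block independently with the same key, so equal ciphertext blocks imply equal plaintext blocks.
C[1] = C[3] = C[6] = 222, so P[1] = P[3] = P[6].
C[2] = C[4] = C[5] = 173, so P[2] = P[4] = P[5].

P[1] = P[3] = P[6]; P[2] = P[4] = P[5]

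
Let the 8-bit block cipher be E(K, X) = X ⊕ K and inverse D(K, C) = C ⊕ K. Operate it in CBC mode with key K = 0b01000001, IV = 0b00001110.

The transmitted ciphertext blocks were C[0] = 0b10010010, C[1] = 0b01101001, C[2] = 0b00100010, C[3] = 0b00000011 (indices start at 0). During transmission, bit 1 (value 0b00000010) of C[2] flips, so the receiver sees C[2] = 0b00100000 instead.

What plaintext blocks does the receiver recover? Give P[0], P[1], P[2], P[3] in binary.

P[0] = 0b11011101, P[1] = 0b10111010, P[2] = 0b00001000, P[3] = 0b01100010

CBC decryption: P_i = D(K, C_i) ⊕ C_{i−1}, with C_{−1} = IV.
Only C[2] changed, to 0b00100000. In CBC, a change in C_i garbles P_i and flips the same bit in P_{i+1}. Decrypting the received ciphertext:
P[0]: D(K, 0b10010010) = 0b11010011; 0b11010011 ⊕ 0b00001110 = 0b11011101.
P[1]: D(K, 0b01101001) = 0b00101000; 0b00101000 ⊕ 0b10010010 = 0b10111010.
P[2]: D(K, 0b00100000) = 0b01100001; 0b01100001 ⊕ 0b01101001 = 0b00001000.
P[3]: D(K, 0b00000011) = 0b01000010; 0b01000010 ⊕ 0b00100000 = 0b01100010.
Blocks that differ from the original plaintext: P[2], P[3].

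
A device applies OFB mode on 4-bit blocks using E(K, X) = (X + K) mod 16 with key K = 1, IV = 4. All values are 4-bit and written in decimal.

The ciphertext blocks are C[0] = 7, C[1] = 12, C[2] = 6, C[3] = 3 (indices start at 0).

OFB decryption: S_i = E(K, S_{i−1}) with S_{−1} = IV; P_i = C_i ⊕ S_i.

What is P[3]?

P[3] = 11

P[0]: S = E(K, 4) = 5; 7 ⊕ 5 = 2.
P[1]: S = E(K, 5) = 6; 12 ⊕ 6 = 10.
P[2]: S = E(K, 6) = 7; 6 ⊕ 7 = 1.
P[3]: S = E(K, 7) = 8; 3 ⊕ 8 = 11.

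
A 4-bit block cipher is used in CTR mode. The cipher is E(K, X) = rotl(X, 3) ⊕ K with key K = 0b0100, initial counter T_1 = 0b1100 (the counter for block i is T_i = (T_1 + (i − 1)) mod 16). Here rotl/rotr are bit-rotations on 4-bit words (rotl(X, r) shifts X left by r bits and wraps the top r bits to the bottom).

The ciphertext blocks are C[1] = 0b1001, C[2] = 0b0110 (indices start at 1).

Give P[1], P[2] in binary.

CTR decryption: S_i = E(K, T_i) where T_i is the counter for block i; P_i = C_i ⊕ S_i.
P[1]: T = 0b1100, S = E(K, T) = 0b0010; 0b1001 ⊕ 0b0010 = 0b1011.
P[2]: T = 0b1101, S = E(K, T) = 0b1010; 0b0110 ⊕ 0b1010 = 0b1100.

P[1] = 0b1011, P[2] = 0b1100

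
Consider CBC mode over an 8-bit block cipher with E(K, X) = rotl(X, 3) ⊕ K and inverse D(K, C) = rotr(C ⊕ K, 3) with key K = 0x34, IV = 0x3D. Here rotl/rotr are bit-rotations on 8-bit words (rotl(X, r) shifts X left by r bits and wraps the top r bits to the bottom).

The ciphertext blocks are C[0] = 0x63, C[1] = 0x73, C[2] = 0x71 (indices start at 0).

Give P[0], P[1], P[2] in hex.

P[0] = 0xD7, P[1] = 0x8B, P[2] = 0xDB

CBC decryption: P_i = D(K, C_i) ⊕ C_{i−1}, with C_{−1} = IV.
P[0]: D(K, 0x63) = 0xEA; 0xEA ⊕ 0x3D = 0xD7.
P[1]: D(K, 0x73) = 0xE8; 0xE8 ⊕ 0x63 = 0x8B.
P[2]: D(K, 0x71) = 0xA8; 0xA8 ⊕ 0x73 = 0xDB.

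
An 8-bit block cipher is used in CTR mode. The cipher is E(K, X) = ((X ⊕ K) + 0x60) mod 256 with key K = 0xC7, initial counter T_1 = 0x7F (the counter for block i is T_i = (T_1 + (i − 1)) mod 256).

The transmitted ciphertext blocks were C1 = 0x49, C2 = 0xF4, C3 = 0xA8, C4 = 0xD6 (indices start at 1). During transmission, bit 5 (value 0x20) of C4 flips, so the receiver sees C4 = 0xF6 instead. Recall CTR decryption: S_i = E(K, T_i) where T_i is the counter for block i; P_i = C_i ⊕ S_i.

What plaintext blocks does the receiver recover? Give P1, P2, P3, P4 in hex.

Only C4 changed, to 0xF6. In CTR, a change in C_i flips the same bit in P_i only; the keystream is unaffected. Decrypting the received ciphertext:
P1: T = 0x7F, S = E(K, T) = 0x18; 0x49 ⊕ 0x18 = 0x51.
P2: T = 0x80, S = E(K, T) = 0xA7; 0xF4 ⊕ 0xA7 = 0x53.
P3: T = 0x81, S = E(K, T) = 0xA6; 0xA8 ⊕ 0xA6 = 0x0E.
P4: T = 0x82, S = E(K, T) = 0xA5; 0xF6 ⊕ 0xA5 = 0x53.
Blocks that differ from the original plaintext: P4.

P1 = 0x51, P2 = 0x53, P3 = 0x0E, P4 = 0x53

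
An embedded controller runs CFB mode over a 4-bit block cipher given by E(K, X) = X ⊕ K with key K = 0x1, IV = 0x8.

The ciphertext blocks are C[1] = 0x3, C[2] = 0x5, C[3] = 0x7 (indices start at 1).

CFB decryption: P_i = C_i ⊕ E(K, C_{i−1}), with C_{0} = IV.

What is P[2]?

P[2] = 0x7

P[2]: E(K, 0x3) = 0x2; 0x5 ⊕ 0x2 = 0x7.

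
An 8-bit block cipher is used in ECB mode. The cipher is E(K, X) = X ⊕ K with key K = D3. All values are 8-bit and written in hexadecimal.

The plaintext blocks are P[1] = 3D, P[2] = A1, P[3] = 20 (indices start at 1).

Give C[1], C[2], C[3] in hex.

C[1] = EE, C[2] = 72, C[3] = F3

ECB encryption: C_i = E(K, P_i).
C[1]: E(K, 3D) = EE.
C[2]: E(K, A1) = 72.
C[3]: E(K, 20) = F3.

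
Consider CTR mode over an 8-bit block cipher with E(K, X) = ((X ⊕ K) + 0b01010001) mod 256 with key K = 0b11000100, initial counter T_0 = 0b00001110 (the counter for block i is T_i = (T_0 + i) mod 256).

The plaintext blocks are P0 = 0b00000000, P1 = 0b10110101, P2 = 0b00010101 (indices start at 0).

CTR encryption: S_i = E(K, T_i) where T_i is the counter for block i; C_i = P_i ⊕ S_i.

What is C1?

C1 = 0b10101001

C0: T = 0b00001110, S = E(K, T) = 0b00011011; 0b00000000 ⊕ 0b00011011 = 0b00011011.
C1: T = 0b00001111, S = E(K, T) = 0b00011100; 0b10110101 ⊕ 0b00011100 = 0b10101001.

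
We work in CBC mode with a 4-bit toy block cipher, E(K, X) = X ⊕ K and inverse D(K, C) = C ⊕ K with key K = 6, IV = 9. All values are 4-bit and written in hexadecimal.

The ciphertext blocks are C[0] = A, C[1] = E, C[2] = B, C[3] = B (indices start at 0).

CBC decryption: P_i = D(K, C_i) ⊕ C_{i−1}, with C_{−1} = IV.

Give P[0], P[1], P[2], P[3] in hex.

P[0] = 5, P[1] = 2, P[2] = 3, P[3] = 6

P[0]: D(K, A) = C; C ⊕ 9 = 5.
P[1]: D(K, E) = 8; 8 ⊕ A = 2.
P[2]: D(K, B) = D; D ⊕ E = 3.
P[3]: D(K, B) = D; D ⊕ B = 6.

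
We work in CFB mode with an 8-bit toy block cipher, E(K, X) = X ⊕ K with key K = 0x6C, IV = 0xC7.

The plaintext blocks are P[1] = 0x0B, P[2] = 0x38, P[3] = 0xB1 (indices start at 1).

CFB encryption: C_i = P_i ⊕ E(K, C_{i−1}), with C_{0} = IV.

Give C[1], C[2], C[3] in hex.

C[1] = 0xA0, C[2] = 0xF4, C[3] = 0x29

C[1]: E(K, 0xC7) = 0xAB; 0x0B ⊕ 0xAB = 0xA0.
C[2]: E(K, 0xA0) = 0xCC; 0x38 ⊕ 0xCC = 0xF4.
C[3]: E(K, 0xF4) = 0x98; 0xB1 ⊕ 0x98 = 0x29.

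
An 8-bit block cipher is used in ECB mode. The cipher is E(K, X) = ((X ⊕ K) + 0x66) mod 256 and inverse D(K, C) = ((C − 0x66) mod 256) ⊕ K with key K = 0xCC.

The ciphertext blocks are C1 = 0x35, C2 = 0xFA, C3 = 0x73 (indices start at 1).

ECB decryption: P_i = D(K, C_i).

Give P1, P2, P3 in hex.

P1 = 0x03, P2 = 0x58, P3 = 0xC1

P1: D(K, 0x35) = 0x03.
P2: D(K, 0xFA) = 0x58.
P3: D(K, 0x73) = 0xC1.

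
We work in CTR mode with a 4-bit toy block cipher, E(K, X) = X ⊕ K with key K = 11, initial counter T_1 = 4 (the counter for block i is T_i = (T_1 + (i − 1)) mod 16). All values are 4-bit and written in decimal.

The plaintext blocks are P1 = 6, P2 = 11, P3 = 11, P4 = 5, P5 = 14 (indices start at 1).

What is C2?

C2 = 5

CTR encryption: S_i = E(K, T_i) where T_i is the counter for block i; C_i = P_i ⊕ S_i.
C1: T = 4, S = E(K, T) = 15; 6 ⊕ 15 = 9.
C2: T = 5, S = E(K, T) = 14; 11 ⊕ 14 = 5.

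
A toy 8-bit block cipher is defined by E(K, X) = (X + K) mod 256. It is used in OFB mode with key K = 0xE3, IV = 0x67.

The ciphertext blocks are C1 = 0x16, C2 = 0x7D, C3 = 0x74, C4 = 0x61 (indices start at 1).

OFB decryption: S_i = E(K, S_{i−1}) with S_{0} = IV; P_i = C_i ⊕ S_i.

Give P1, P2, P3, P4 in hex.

P1 = 0x5C, P2 = 0x50, P3 = 0x64, P4 = 0x92

P1: S = E(K, 0x67) = 0x4A; 0x16 ⊕ 0x4A = 0x5C.
P2: S = E(K, 0x4A) = 0x2D; 0x7D ⊕ 0x2D = 0x50.
P3: S = E(K, 0x2D) = 0x10; 0x74 ⊕ 0x10 = 0x64.
P4: S = E(K, 0x10) = 0xF3; 0x61 ⊕ 0xF3 = 0x92.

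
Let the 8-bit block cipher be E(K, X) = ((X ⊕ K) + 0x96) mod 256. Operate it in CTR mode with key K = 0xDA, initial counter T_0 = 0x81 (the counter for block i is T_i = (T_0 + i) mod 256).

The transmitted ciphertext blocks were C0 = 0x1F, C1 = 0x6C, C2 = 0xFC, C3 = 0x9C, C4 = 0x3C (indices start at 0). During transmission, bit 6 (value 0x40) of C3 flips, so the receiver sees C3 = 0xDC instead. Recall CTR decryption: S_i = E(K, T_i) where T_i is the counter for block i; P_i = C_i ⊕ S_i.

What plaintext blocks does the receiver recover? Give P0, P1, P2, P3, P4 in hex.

P0 = 0xEE, P1 = 0x82, P2 = 0x13, P3 = 0x28, P4 = 0xC9

Only C3 changed, to 0xDC. In CTR, a change in C_i flips the same bit in P_i only; the keystream is unaffected. Decrypting the received ciphertext:
P0: T = 0x81, S = E(K, T) = 0xF1; 0x1F ⊕ 0xF1 = 0xEE.
P1: T = 0x82, S = E(K, T) = 0xEE; 0x6C ⊕ 0xEE = 0x82.
P2: T = 0x83, S = E(K, T) = 0xEF; 0xFC ⊕ 0xEF = 0x13.
P3: T = 0x84, S = E(K, T) = 0xF4; 0xDC ⊕ 0xF4 = 0x28.
P4: T = 0x85, S = E(K, T) = 0xF5; 0x3C ⊕ 0xF5 = 0xC9.
Blocks that differ from the original plaintext: P3.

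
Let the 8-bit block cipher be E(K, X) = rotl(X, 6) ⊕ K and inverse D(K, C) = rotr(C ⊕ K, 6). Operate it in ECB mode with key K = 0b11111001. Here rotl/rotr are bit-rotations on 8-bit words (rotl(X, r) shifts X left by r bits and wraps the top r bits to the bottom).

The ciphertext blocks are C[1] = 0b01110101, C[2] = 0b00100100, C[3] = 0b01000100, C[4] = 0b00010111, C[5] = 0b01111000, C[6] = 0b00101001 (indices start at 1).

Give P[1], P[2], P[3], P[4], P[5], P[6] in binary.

ECB decryption: P_i = D(K, C_i).
P[1]: D(K, 0b01110101) = 0b00110010.
P[2]: D(K, 0b00100100) = 0b01110111.
P[3]: D(K, 0b01000100) = 0b11110110.
P[4]: D(K, 0b00010111) = 0b10111011.
P[5]: D(K, 0b01111000) = 0b00000110.
P[6]: D(K, 0b00101001) = 0b01000011.

P[1] = 0b00110010, P[2] = 0b01110111, P[3] = 0b11110110, P[4] = 0b10111011, P[5] = 0b00000110, P[6] = 0b01000011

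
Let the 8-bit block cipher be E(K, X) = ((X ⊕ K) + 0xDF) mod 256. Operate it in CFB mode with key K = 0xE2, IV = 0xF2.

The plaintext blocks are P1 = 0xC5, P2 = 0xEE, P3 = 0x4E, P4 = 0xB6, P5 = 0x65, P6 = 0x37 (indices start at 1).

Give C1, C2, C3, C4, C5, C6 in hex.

C1 = 0x2A, C2 = 0x49, C3 = 0xC4, C4 = 0xB3, C5 = 0x55, C6 = 0xA1

CFB encryption: C_i = P_i ⊕ E(K, C_{i−1}), with C_{0} = IV.
C1: E(K, 0xF2) = 0xEF; 0xC5 ⊕ 0xEF = 0x2A.
C2: E(K, 0x2A) = 0xA7; 0xEE ⊕ 0xA7 = 0x49.
C3: E(K, 0x49) = 0x8A; 0x4E ⊕ 0x8A = 0xC4.
C4: E(K, 0xC4) = 0x05; 0xB6 ⊕ 0x05 = 0xB3.
C5: E(K, 0xB3) = 0x30; 0x65 ⊕ 0x30 = 0x55.
C6: E(K, 0x55) = 0x96; 0x37 ⊕ 0x96 = 0xA1.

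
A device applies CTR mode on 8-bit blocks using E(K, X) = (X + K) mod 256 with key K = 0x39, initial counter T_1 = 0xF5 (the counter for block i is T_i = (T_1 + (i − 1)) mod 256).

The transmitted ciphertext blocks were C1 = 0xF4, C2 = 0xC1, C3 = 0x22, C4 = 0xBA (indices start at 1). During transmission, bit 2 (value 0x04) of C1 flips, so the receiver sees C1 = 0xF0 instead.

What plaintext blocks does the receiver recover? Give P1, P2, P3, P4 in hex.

P1 = 0xDE, P2 = 0xEE, P3 = 0x12, P4 = 0x8B

CTR decryption: S_i = E(K, T_i) where T_i is the counter for block i; P_i = C_i ⊕ S_i.
Only C1 changed, to 0xF0. In CTR, a change in C_i flips the same bit in P_i only; the keystream is unaffected. Decrypting the received ciphertext:
P1: T = 0xF5, S = E(K, T) = 0x2E; 0xF0 ⊕ 0x2E = 0xDE.
P2: T = 0xF6, S = E(K, T) = 0x2F; 0xC1 ⊕ 0x2F = 0xEE.
P3: T = 0xF7, S = E(K, T) = 0x30; 0x22 ⊕ 0x30 = 0x12.
P4: T = 0xF8, S = E(K, T) = 0x31; 0xBA ⊕ 0x31 = 0x8B.
Blocks that differ from the original plaintext: P1.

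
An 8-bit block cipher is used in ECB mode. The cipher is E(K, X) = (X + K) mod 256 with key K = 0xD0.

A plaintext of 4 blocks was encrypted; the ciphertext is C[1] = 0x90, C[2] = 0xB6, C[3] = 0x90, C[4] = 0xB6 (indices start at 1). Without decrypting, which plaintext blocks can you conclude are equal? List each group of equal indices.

P[1] = P[3]; P[2] = P[4]

ECB encrypts each block independently with the same key, so equal ciphertext blocks imply equal plaintext blocks.
C[1] = C[3] = 0x90, so P[1] = P[3].
C[2] = C[4] = 0xB6, so P[2] = P[4].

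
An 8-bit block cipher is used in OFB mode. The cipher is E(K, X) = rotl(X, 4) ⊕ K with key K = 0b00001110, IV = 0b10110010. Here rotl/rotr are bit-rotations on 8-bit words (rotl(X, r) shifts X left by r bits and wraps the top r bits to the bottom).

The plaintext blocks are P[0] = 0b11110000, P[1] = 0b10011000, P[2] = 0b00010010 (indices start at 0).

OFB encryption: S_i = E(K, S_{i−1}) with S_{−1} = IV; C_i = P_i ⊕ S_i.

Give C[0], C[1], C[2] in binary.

C[0] = 0b11010101, C[1] = 0b11000100, C[2] = 0b11011001

C[0]: S = E(K, 0b10110010) = 0b00100101; 0b11110000 ⊕ 0b00100101 = 0b11010101.
C[1]: S = E(K, 0b00100101) = 0b01011100; 0b10011000 ⊕ 0b01011100 = 0b11000100.
C[2]: S = E(K, 0b01011100) = 0b11001011; 0b00010010 ⊕ 0b11001011 = 0b11011001.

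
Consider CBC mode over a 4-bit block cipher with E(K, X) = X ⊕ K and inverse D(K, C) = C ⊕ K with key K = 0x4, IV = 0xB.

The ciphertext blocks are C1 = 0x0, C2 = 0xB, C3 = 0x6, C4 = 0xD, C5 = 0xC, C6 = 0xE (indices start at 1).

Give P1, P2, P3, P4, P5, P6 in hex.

CBC decryption: P_i = D(K, C_i) ⊕ C_{i−1}, with C_{0} = IV.
P1: D(K, 0x0) = 0x4; 0x4 ⊕ 0xB = 0xF.
P2: D(K, 0xB) = 0xF; 0xF ⊕ 0x0 = 0xF.
P3: D(K, 0x6) = 0x2; 0x2 ⊕ 0xB = 0x9.
P4: D(K, 0xD) = 0x9; 0x9 ⊕ 0x6 = 0xF.
P5: D(K, 0xC) = 0x8; 0x8 ⊕ 0xD = 0x5.
P6: D(K, 0xE) = 0xA; 0xA ⊕ 0xC = 0x6.

P1 = 0xF, P2 = 0xF, P3 = 0x9, P4 = 0xF, P5 = 0x5, P6 = 0x6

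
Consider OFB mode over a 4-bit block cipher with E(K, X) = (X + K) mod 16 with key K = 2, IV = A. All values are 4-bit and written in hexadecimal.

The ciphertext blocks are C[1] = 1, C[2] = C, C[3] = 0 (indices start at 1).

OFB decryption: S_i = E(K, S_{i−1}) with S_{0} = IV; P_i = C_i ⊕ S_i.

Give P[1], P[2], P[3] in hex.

P[1]: S = E(K, A) = C; 1 ⊕ C = D.
P[2]: S = E(K, C) = E; C ⊕ E = 2.
P[3]: S = E(K, E) = 0; 0 ⊕ 0 = 0.

P[1] = D, P[2] = 2, P[3] = 0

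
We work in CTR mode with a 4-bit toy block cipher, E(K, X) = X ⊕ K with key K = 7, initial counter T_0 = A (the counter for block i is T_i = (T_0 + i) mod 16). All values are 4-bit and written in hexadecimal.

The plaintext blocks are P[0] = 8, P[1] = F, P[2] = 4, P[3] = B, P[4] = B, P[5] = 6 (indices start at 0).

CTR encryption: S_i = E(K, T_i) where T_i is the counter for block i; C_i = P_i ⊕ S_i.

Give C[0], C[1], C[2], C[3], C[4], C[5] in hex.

C[0]: T = A, S = E(K, T) = D; 8 ⊕ D = 5.
C[1]: T = B, S = E(K, T) = C; F ⊕ C = 3.
C[2]: T = C, S = E(K, T) = B; 4 ⊕ B = F.
C[3]: T = D, S = E(K, T) = A; B ⊕ A = 1.
C[4]: T = E, S = E(K, T) = 9; B ⊕ 9 = 2.
C[5]: T = F, S = E(K, T) = 8; 6 ⊕ 8 = E.

C[0] = 5, C[1] = 3, C[2] = F, C[3] = 1, C[4] = 2, C[5] = E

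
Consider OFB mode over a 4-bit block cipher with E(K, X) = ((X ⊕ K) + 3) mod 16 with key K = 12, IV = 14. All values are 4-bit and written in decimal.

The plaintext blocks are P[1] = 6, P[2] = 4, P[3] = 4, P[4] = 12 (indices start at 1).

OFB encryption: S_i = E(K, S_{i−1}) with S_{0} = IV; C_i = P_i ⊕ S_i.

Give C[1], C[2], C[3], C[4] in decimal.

C[1]: S = E(K, 14) = 5; 6 ⊕ 5 = 3.
C[2]: S = E(K, 5) = 12; 4 ⊕ 12 = 8.
C[3]: S = E(K, 12) = 3; 4 ⊕ 3 = 7.
C[4]: S = E(K, 3) = 2; 12 ⊕ 2 = 14.

C[1] = 3, C[2] = 8, C[3] = 7, C[4] = 14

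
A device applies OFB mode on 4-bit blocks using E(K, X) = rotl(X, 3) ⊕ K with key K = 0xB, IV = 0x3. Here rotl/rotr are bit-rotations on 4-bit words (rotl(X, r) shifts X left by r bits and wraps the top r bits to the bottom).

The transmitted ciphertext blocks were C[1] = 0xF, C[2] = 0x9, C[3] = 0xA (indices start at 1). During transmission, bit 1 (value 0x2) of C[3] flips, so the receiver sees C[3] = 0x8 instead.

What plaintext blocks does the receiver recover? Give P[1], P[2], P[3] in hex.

OFB decryption: S_i = E(K, S_{i−1}) with S_{0} = IV; P_i = C_i ⊕ S_i.
Only C[3] changed, to 0x8. In OFB, a change in C_i flips the same bit in P_i only; the keystream is unaffected. Decrypting the received ciphertext:
P[1]: S = E(K, 0x3) = 0x2; 0xF ⊕ 0x2 = 0xD.
P[2]: S = E(K, 0x2) = 0xA; 0x9 ⊕ 0xA = 0x3.
P[3]: S = E(K, 0xA) = 0xE; 0x8 ⊕ 0xE = 0x6.
Blocks that differ from the original plaintext: P[3].

P[1] = 0xD, P[2] = 0x3, P[3] = 0x6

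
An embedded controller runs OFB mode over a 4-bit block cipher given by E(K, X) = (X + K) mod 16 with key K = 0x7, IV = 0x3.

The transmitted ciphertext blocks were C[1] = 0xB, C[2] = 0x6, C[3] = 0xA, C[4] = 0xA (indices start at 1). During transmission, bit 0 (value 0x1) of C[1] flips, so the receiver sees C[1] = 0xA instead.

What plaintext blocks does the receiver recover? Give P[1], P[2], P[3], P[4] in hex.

P[1] = 0x0, P[2] = 0x7, P[3] = 0x2, P[4] = 0x5

OFB decryption: S_i = E(K, S_{i−1}) with S_{0} = IV; P_i = C_i ⊕ S_i.
Only C[1] changed, to 0xA. In OFB, a change in C_i flips the same bit in P_i only; the keystream is unaffected. Decrypting the received ciphertext:
P[1]: S = E(K, 0x3) = 0xA; 0xA ⊕ 0xA = 0x0.
P[2]: S = E(K, 0xA) = 0x1; 0x6 ⊕ 0x1 = 0x7.
P[3]: S = E(K, 0x1) = 0x8; 0xA ⊕ 0x8 = 0x2.
P[4]: S = E(K, 0x8) = 0xF; 0xA ⊕ 0xF = 0x5.
Blocks that differ from the original plaintext: P[1].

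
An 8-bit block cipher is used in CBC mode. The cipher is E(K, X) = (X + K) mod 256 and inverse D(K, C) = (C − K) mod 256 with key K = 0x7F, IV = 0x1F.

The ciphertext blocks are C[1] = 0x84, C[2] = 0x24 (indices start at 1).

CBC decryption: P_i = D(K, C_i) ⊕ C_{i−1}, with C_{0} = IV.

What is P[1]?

P[1]: D(K, 0x84) = 0x05; 0x05 ⊕ 0x1F = 0x1A.

P[1] = 0x1A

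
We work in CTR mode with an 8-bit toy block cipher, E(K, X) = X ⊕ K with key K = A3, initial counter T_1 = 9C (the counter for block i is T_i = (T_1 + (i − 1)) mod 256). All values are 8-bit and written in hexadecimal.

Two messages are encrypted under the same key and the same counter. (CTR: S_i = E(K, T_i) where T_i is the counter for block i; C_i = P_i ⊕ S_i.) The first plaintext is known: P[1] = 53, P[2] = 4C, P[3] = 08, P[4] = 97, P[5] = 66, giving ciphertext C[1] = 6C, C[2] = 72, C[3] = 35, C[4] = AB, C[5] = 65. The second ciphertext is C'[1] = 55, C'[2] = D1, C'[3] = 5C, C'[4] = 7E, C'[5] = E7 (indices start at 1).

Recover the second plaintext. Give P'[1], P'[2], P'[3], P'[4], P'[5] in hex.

P'[1] = 6A, P'[2] = EF, P'[3] = 61, P'[4] = 42, P'[5] = E4

In CTR with a reused counter, both messages share the same keystream S_i, so C_i ⊕ C'_i = P_i ⊕ P'_i and thus P'_i = P_i ⊕ C_i ⊕ C'_i.
P'[1]: 53 ⊕ 6C ⊕ 55 = 6A.
P'[2]: 4C ⊕ 72 ⊕ D1 = EF.
P'[3]: 08 ⊕ 35 ⊕ 5C = 61.
P'[4]: 97 ⊕ AB ⊕ 7E = 42.
P'[5]: 66 ⊕ 65 ⊕ E7 = E4.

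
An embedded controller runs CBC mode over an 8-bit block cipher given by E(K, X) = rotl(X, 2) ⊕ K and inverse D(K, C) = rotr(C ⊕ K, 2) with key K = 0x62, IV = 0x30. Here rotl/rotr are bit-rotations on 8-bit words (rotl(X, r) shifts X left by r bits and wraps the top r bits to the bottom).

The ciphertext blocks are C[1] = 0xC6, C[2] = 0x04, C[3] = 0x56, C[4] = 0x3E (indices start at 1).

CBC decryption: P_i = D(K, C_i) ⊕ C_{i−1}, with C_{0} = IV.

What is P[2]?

P[2]: D(K, 0x04) = 0x99; 0x99 ⊕ 0xC6 = 0x5F.

P[2] = 0x5F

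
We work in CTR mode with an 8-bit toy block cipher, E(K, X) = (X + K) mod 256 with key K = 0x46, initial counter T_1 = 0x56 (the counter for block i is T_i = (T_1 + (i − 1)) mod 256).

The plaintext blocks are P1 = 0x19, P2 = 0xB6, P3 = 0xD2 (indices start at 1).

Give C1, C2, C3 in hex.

CTR encryption: S_i = E(K, T_i) where T_i is the counter for block i; C_i = P_i ⊕ S_i.
C1: T = 0x56, S = E(K, T) = 0x9C; 0x19 ⊕ 0x9C = 0x85.
C2: T = 0x57, S = E(K, T) = 0x9D; 0xB6 ⊕ 0x9D = 0x2B.
C3: T = 0x58, S = E(K, T) = 0x9E; 0xD2 ⊕ 0x9E = 0x4C.

C1 = 0x85, C2 = 0x2B, C3 = 0x4C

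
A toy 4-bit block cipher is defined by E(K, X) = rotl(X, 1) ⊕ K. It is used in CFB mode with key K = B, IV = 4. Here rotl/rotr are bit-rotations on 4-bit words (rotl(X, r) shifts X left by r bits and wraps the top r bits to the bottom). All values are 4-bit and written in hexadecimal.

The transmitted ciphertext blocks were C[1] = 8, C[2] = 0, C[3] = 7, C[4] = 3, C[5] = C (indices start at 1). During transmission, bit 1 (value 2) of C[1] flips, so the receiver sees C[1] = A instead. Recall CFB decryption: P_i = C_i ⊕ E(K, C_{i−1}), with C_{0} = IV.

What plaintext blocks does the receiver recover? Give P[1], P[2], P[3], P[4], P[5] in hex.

P[1] = 9, P[2] = E, P[3] = C, P[4] = 6, P[5] = 1

Only C[1] changed, to A. In CFB, a change in C_i flips the same bit in P_i and garbles P_{i+1}. Decrypting the received ciphertext:
P[1]: E(K, 4) = 3; A ⊕ 3 = 9.
P[2]: E(K, A) = E; 0 ⊕ E = E.
P[3]: E(K, 0) = B; 7 ⊕ B = C.
P[4]: E(K, 7) = 5; 3 ⊕ 5 = 6.
P[5]: E(K, 3) = D; C ⊕ D = 1.
Blocks that differ from the original plaintext: P[1], P[2].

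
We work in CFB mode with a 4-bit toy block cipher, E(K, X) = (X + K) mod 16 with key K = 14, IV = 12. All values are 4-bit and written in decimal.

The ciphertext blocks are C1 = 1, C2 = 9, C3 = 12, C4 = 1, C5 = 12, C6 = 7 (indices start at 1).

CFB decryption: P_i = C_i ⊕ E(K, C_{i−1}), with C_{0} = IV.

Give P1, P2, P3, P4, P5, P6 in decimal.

P1 = 11, P2 = 6, P3 = 11, P4 = 11, P5 = 3, P6 = 13

P1: E(K, 12) = 10; 1 ⊕ 10 = 11.
P2: E(K, 1) = 15; 9 ⊕ 15 = 6.
P3: E(K, 9) = 7; 12 ⊕ 7 = 11.
P4: E(K, 12) = 10; 1 ⊕ 10 = 11.
P5: E(K, 1) = 15; 12 ⊕ 15 = 3.
P6: E(K, 12) = 10; 7 ⊕ 10 = 13.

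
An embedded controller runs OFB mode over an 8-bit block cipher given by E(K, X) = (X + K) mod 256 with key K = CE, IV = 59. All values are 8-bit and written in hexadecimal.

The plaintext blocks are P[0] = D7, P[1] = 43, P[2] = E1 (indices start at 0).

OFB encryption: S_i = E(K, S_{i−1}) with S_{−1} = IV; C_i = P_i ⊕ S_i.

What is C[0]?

C[0] = F0

C[0]: S = E(K, 59) = 27; D7 ⊕ 27 = F0.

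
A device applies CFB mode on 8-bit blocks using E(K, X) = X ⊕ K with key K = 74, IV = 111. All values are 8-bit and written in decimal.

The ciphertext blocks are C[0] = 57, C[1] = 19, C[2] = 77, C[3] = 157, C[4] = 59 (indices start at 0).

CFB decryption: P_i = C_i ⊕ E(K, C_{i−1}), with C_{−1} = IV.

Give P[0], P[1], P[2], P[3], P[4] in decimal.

P[0] = 28, P[1] = 96, P[2] = 20, P[3] = 154, P[4] = 236

P[0]: E(K, 111) = 37; 57 ⊕ 37 = 28.
P[1]: E(K, 57) = 115; 19 ⊕ 115 = 96.
P[2]: E(K, 19) = 89; 77 ⊕ 89 = 20.
P[3]: E(K, 77) = 7; 157 ⊕ 7 = 154.
P[4]: E(K, 157) = 215; 59 ⊕ 215 = 236.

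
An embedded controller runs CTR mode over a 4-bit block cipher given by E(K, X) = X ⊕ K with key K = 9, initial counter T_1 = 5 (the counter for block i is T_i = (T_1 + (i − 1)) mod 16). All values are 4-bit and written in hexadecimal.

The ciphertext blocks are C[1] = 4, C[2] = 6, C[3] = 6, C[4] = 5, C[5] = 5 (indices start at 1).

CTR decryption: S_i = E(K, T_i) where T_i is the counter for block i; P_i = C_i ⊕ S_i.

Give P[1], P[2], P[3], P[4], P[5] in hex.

P[1]: T = 5, S = E(K, T) = C; 4 ⊕ C = 8.
P[2]: T = 6, S = E(K, T) = F; 6 ⊕ F = 9.
P[3]: T = 7, S = E(K, T) = E; 6 ⊕ E = 8.
P[4]: T = 8, S = E(K, T) = 1; 5 ⊕ 1 = 4.
P[5]: T = 9, S = E(K, T) = 0; 5 ⊕ 0 = 5.

P[1] = 8, P[2] = 9, P[3] = 8, P[4] = 4, P[5] = 5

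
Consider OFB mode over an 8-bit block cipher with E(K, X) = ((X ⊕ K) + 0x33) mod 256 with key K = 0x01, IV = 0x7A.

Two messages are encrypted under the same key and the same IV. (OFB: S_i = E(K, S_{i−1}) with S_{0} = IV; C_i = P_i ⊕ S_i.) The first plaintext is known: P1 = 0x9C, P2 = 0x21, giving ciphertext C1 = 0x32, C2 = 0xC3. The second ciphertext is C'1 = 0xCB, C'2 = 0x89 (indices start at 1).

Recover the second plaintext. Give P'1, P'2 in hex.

P'1 = 0x65, P'2 = 0x6B

In OFB with a reused IV, both messages share the same keystream S_i, so C_i ⊕ C'_i = P_i ⊕ P'_i and thus P'_i = P_i ⊕ C_i ⊕ C'_i.
P'1: 0x9C ⊕ 0x32 ⊕ 0xCB = 0x65.
P'2: 0x21 ⊕ 0xC3 ⊕ 0x89 = 0x6B.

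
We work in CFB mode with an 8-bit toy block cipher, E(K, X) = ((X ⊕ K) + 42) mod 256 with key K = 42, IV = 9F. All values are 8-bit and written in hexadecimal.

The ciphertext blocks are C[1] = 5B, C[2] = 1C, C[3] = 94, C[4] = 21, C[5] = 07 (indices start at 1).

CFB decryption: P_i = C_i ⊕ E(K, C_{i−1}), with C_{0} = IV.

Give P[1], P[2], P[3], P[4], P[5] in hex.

P[1]: E(K, 9F) = 1F; 5B ⊕ 1F = 44.
P[2]: E(K, 5B) = 5B; 1C ⊕ 5B = 47.
P[3]: E(K, 1C) = A0; 94 ⊕ A0 = 34.
P[4]: E(K, 94) = 18; 21 ⊕ 18 = 39.
P[5]: E(K, 21) = A5; 07 ⊕ A5 = A2.

P[1] = 44, P[2] = 47, P[3] = 34, P[4] = 39, P[5] = A2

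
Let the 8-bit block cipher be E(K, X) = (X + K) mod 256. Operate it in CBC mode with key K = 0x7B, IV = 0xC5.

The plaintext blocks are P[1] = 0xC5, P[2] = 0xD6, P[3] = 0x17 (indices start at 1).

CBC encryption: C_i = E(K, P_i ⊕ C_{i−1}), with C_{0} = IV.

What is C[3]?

C[3] = 0xBA

C[1]: P[1] ⊕ 0xC5 = 0x00; E(K, 0x00) = 0x7B.
C[2]: P[2] ⊕ 0x7B = 0xAD; E(K, 0xAD) = 0x28.
C[3]: P[3] ⊕ 0x28 = 0x3F; E(K, 0x3F) = 0xBA.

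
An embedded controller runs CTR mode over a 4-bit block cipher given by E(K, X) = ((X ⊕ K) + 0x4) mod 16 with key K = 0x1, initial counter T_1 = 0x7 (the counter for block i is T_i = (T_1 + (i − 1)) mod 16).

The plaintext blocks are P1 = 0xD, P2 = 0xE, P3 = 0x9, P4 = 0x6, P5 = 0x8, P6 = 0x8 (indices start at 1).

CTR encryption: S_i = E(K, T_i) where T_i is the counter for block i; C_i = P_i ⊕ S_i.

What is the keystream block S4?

0xF

C1: T = 0x7, S = E(K, T) = 0xA; 0xD ⊕ 0xA = 0x7.
C2: T = 0x8, S = E(K, T) = 0xD; 0xE ⊕ 0xD = 0x3.
C3: T = 0x9, S = E(K, T) = 0xC; 0x9 ⊕ 0xC = 0x5.
C4: T = 0xA, S = E(K, T) = 0xF; 0x6 ⊕ 0xF = 0x9.
So S4 = 0xF.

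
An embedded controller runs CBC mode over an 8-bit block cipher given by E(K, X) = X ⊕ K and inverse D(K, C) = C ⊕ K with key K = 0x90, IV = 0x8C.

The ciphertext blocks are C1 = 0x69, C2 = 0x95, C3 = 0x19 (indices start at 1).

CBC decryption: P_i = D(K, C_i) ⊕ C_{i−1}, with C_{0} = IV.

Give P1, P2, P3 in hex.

P1: D(K, 0x69) = 0xF9; 0xF9 ⊕ 0x8C = 0x75.
P2: D(K, 0x95) = 0x05; 0x05 ⊕ 0x69 = 0x6C.
P3: D(K, 0x19) = 0x89; 0x89 ⊕ 0x95 = 0x1C.

P1 = 0x75, P2 = 0x6C, P3 = 0x1C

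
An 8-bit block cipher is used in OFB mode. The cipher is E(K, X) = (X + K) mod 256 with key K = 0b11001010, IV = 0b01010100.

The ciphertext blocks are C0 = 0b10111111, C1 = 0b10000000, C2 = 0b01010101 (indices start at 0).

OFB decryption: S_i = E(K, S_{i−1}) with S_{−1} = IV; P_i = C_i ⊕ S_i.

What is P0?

P0 = 0b10100001

P0: S = E(K, 0b01010100) = 0b00011110; 0b10111111 ⊕ 0b00011110 = 0b10100001.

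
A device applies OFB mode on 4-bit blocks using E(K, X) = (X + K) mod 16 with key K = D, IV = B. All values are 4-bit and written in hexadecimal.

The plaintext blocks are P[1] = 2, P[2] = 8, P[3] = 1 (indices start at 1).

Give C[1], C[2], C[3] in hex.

C[1] = A, C[2] = D, C[3] = 3

OFB encryption: S_i = E(K, S_{i−1}) with S_{0} = IV; C_i = P_i ⊕ S_i.
C[1]: S = E(K, B) = 8; 2 ⊕ 8 = A.
C[2]: S = E(K, 8) = 5; 8 ⊕ 5 = D.
C[3]: S = E(K, 5) = 2; 1 ⊕ 2 = 3.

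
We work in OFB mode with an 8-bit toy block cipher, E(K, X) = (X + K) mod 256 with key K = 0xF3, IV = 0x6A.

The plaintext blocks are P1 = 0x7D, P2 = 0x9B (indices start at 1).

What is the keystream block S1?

0x5D

OFB encryption: S_i = E(K, S_{i−1}) with S_{0} = IV; C_i = P_i ⊕ S_i.
C1: S = E(K, 0x6A) = 0x5D; 0x7D ⊕ 0x5D = 0x20.
So S1 = 0x5D.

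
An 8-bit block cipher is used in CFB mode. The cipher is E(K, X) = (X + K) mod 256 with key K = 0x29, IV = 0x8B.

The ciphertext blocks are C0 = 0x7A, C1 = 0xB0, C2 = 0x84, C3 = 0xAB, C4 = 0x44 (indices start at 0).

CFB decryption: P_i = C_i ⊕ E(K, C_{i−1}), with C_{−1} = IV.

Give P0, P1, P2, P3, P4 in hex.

P0 = 0xCE, P1 = 0x13, P2 = 0x5D, P3 = 0x06, P4 = 0x90

P0: E(K, 0x8B) = 0xB4; 0x7A ⊕ 0xB4 = 0xCE.
P1: E(K, 0x7A) = 0xA3; 0xB0 ⊕ 0xA3 = 0x13.
P2: E(K, 0xB0) = 0xD9; 0x84 ⊕ 0xD9 = 0x5D.
P3: E(K, 0x84) = 0xAD; 0xAB ⊕ 0xAD = 0x06.
P4: E(K, 0xAB) = 0xD4; 0x44 ⊕ 0xD4 = 0x90.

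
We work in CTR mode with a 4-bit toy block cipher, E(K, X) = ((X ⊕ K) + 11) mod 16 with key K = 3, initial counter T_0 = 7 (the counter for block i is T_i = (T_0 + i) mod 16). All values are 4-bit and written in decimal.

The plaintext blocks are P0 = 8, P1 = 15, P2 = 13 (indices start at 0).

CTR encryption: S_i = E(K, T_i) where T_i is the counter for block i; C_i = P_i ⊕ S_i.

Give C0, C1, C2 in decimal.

C0 = 7, C1 = 9, C2 = 8

C0: T = 7, S = E(K, T) = 15; 8 ⊕ 15 = 7.
C1: T = 8, S = E(K, T) = 6; 15 ⊕ 6 = 9.
C2: T = 9, S = E(K, T) = 5; 13 ⊕ 5 = 8.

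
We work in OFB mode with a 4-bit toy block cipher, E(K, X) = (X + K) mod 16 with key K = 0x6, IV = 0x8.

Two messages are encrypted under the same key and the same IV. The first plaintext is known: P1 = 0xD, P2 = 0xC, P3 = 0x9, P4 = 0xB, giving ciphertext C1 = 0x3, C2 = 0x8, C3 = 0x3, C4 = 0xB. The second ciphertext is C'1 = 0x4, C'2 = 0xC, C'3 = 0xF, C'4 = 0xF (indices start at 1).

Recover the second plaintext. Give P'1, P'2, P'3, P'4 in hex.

P'1 = 0xA, P'2 = 0x8, P'3 = 0x5, P'4 = 0xF

In OFB with a reused IV, both messages share the same keystream S_i, so C_i ⊕ C'_i = P_i ⊕ P'_i and thus P'_i = P_i ⊕ C_i ⊕ C'_i.
P'1: 0xD ⊕ 0x3 ⊕ 0x4 = 0xA.
P'2: 0xC ⊕ 0x8 ⊕ 0xC = 0x8.
P'3: 0x9 ⊕ 0x3 ⊕ 0xF = 0x5.
P'4: 0xB ⊕ 0xB ⊕ 0xF = 0xF.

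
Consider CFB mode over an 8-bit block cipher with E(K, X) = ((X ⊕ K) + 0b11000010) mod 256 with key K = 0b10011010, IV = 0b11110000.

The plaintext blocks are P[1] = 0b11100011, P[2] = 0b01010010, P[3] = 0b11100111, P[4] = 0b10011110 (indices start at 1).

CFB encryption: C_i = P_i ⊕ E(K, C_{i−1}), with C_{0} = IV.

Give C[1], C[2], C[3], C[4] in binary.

C[1]: E(K, 0b11110000) = 0b00101100; 0b11100011 ⊕ 0b00101100 = 0b11001111.
C[2]: E(K, 0b11001111) = 0b00010111; 0b01010010 ⊕ 0b00010111 = 0b01000101.
C[3]: E(K, 0b01000101) = 0b10100001; 0b11100111 ⊕ 0b10100001 = 0b01000110.
C[4]: E(K, 0b01000110) = 0b10011110; 0b10011110 ⊕ 0b10011110 = 0b00000000.

C[1] = 0b11001111, C[2] = 0b01000101, C[3] = 0b01000110, C[4] = 0b00000000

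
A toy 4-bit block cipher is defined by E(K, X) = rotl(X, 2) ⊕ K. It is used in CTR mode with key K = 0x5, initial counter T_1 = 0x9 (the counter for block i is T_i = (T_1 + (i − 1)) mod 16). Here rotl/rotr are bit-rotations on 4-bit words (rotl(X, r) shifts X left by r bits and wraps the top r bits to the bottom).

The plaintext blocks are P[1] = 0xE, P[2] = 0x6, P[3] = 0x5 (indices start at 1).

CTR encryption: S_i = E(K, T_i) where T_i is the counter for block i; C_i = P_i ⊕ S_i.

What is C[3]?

C[3] = 0xE

C[1]: T = 0x9, S = E(K, T) = 0x3; 0xE ⊕ 0x3 = 0xD.
C[2]: T = 0xA, S = E(K, T) = 0xF; 0x6 ⊕ 0xF = 0x9.
C[3]: T = 0xB, S = E(K, T) = 0xB; 0x5 ⊕ 0xB = 0xE.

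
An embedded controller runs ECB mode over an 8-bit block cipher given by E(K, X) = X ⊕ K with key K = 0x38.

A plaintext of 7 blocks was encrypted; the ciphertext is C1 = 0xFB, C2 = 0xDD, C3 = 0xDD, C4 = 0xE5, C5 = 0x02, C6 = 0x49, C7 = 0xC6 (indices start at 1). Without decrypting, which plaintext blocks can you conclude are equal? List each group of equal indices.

P2 = P3

ECB encrypts each block independently with the same key, so equal ciphertext blocks imply equal plaintext blocks.
C2 = C3 = 0xDD, so P2 = P3.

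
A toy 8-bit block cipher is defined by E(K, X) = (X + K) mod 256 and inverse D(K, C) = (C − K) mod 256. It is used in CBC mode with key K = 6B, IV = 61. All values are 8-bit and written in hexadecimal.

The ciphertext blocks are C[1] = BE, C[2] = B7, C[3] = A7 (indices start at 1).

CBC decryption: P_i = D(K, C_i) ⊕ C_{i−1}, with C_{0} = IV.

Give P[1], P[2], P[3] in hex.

P[1] = 32, P[2] = F2, P[3] = 8B

P[1]: D(K, BE) = 53; 53 ⊕ 61 = 32.
P[2]: D(K, B7) = 4C; 4C ⊕ BE = F2.
P[3]: D(K, A7) = 3C; 3C ⊕ B7 = 8B.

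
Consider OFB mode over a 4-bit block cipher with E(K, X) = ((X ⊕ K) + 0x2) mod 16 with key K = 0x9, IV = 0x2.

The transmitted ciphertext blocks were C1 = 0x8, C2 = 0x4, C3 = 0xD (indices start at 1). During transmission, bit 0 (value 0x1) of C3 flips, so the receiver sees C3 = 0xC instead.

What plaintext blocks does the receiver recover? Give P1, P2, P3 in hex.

OFB decryption: S_i = E(K, S_{i−1}) with S_{0} = IV; P_i = C_i ⊕ S_i.
Only C3 changed, to 0xC. In OFB, a change in C_i flips the same bit in P_i only; the keystream is unaffected. Decrypting the received ciphertext:
P1: S = E(K, 0x2) = 0xD; 0x8 ⊕ 0xD = 0x5.
P2: S = E(K, 0xD) = 0x6; 0x4 ⊕ 0x6 = 0x2.
P3: S = E(K, 0x6) = 0x1; 0xC ⊕ 0x1 = 0xD.
Blocks that differ from the original plaintext: P3.

P1 = 0x5, P2 = 0x2, P3 = 0xD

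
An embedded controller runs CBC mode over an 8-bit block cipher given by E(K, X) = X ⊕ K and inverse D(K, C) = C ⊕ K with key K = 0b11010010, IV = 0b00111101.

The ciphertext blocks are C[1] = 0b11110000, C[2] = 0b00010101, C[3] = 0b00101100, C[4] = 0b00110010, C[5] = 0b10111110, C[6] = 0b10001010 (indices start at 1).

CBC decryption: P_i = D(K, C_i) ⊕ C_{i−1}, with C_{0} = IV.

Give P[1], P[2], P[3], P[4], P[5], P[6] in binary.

P[1]: D(K, 0b11110000) = 0b00100010; 0b00100010 ⊕ 0b00111101 = 0b00011111.
P[2]: D(K, 0b00010101) = 0b11000111; 0b11000111 ⊕ 0b11110000 = 0b00110111.
P[3]: D(K, 0b00101100) = 0b11111110; 0b11111110 ⊕ 0b00010101 = 0b11101011.
P[4]: D(K, 0b00110010) = 0b11100000; 0b11100000 ⊕ 0b00101100 = 0b11001100.
P[5]: D(K, 0b10111110) = 0b01101100; 0b01101100 ⊕ 0b00110010 = 0b01011110.
P[6]: D(K, 0b10001010) = 0b01011000; 0b01011000 ⊕ 0b10111110 = 0b11100110.

P[1] = 0b00011111, P[2] = 0b00110111, P[3] = 0b11101011, P[4] = 0b11001100, P[5] = 0b01011110, P[6] = 0b11100110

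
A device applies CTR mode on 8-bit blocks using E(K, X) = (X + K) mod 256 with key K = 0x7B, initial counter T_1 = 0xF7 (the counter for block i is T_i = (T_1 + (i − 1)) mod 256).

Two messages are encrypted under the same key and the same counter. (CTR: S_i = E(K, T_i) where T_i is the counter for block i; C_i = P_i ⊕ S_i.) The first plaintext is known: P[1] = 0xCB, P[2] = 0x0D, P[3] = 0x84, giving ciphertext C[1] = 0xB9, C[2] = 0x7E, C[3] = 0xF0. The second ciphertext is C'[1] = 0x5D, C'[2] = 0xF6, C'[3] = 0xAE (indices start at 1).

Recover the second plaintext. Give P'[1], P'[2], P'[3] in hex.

In CTR with a reused counter, both messages share the same keystream S_i, so C_i ⊕ C'_i = P_i ⊕ P'_i and thus P'_i = P_i ⊕ C_i ⊕ C'_i.
P'[1]: 0xCB ⊕ 0xB9 ⊕ 0x5D = 0x2F.
P'[2]: 0x0D ⊕ 0x7E ⊕ 0xF6 = 0x85.
P'[3]: 0x84 ⊕ 0xF0 ⊕ 0xAE = 0xDA.

P'[1] = 0x2F, P'[2] = 0x85, P'[3] = 0xDA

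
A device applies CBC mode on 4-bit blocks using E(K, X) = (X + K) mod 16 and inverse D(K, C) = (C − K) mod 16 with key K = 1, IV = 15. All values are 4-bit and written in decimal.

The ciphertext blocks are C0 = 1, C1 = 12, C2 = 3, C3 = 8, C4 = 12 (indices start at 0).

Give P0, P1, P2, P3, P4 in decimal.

CBC decryption: P_i = D(K, C_i) ⊕ C_{i−1}, with C_{−1} = IV.
P0: D(K, 1) = 0; 0 ⊕ 15 = 15.
P1: D(K, 12) = 11; 11 ⊕ 1 = 10.
P2: D(K, 3) = 2; 2 ⊕ 12 = 14.
P3: D(K, 8) = 7; 7 ⊕ 3 = 4.
P4: D(K, 12) = 11; 11 ⊕ 8 = 3.

P0 = 15, P1 = 10, P2 = 14, P3 = 4, P4 = 3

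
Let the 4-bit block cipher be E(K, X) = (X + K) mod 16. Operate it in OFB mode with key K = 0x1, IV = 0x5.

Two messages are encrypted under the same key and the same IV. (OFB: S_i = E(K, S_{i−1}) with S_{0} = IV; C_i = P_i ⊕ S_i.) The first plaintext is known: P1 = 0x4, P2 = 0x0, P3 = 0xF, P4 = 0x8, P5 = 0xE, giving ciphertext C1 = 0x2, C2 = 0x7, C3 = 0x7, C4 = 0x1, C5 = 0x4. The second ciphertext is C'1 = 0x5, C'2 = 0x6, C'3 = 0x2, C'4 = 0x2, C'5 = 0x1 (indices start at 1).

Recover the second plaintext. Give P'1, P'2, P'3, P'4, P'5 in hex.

In OFB with a reused IV, both messages share the same keystream S_i, so C_i ⊕ C'_i = P_i ⊕ P'_i and thus P'_i = P_i ⊕ C_i ⊕ C'_i.
P'1: 0x4 ⊕ 0x2 ⊕ 0x5 = 0x3.
P'2: 0x0 ⊕ 0x7 ⊕ 0x6 = 0x1.
P'3: 0xF ⊕ 0x7 ⊕ 0x2 = 0xA.
P'4: 0x8 ⊕ 0x1 ⊕ 0x2 = 0xB.
P'5: 0xE ⊕ 0x4 ⊕ 0x1 = 0xB.

P'1 = 0x3, P'2 = 0x1, P'3 = 0xA, P'4 = 0xB, P'5 = 0xB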